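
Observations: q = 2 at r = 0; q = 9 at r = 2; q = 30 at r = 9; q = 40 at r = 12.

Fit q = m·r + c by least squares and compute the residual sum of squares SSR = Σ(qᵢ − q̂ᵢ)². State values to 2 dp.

SSR = 0.51

Sums needed: Σr·r = 229, Σr = 23, Σ1 = 4.
And Σr·q = 768, Σq = 81.
Normal equations: [[229, 23]; [23, 4]]·[m, c]ᵀ = [768, 81]ᵀ.
Determinant 229·4 − 23² = 387.
m = (768·4 − 23·81)/387 = 403/129; c = (229·81 − 23·768)/387 = 295/129.
Residuals: -37/129, 20/43, -52/129, 29/129; SSR = 22/43.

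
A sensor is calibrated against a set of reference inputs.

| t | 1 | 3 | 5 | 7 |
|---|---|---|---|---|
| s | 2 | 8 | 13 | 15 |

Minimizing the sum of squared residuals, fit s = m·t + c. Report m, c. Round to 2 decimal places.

m = 2.20, c = 0.70

Entries of MᵀM: Σt·t = 84, Σt = 16, Σ1 = 4.
Right-hand side: Σt·s = 196, Σs = 38.
So MᵀM·[m, c]ᵀ = Mᵀs: [[84, 16]; [16, 4]]·[m, c]ᵀ = [196, 38]ᵀ.
Eliminating c: 4·(row 1) − 16·(row 2) gives 80·m = 4·196 − 16·38 = 176, so m = 11/5.
Then c = (38 − 16·(11/5))/4 = 7/10.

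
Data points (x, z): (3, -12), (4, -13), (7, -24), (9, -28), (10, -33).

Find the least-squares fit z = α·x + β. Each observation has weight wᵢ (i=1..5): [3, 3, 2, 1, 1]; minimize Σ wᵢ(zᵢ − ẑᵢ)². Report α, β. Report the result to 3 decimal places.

α = -3.019, β = -2.096

Entries of MᵀWM: Σwᵢ·x·x = 354, Σwᵢ·x = 54, Σwᵢ·1 = 10.
And Σwᵢ·x·z = -1182, Σwᵢ·z = -184.
Normal equations: [[354, 54]; [54, 10]]·[α, β]ᵀ = [-1182, -184]ᵀ.
Δ = 354·10 − 54² = 624.
α = ((-1182)·10 − 54·(-184))/624 = -157/52; β = (354·(-184) − 54·(-1182))/624 = -109/52.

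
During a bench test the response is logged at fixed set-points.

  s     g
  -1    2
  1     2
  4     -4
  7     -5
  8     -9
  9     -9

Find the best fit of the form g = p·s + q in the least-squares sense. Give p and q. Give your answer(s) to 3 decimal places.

p = -1.189, q = 1.713

Compute the Gram sums: Σs·s = 212, Σs = 28, Σ1 = 6.
And Σs·g = -204, Σg = -23.
Normal equations: [[212, 28]; [28, 6]]·[p, q]ᵀ = [-204, -23]ᵀ.
Eliminating q: 6·(row 1) − 28·(row 2) gives 488·p = 6·(-204) − 28·(-23) = -580, so p = -145/122.
Then q = ((-23) − 28·(-145/122))/6 = 209/122.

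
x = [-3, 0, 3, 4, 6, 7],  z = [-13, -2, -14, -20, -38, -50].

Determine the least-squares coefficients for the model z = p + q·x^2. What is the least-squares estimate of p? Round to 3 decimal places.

AᵀA·[p, q]ᵀ = Aᵀz reads: 6·p + 119·q = -137;  119·p + 4115·q = -4381.
Eliminating q: 4115·(row 1) − 119·(row 2) gives 10529·p = 4115·(-137) − 119·(-4381) = -42416, so p = -42416/10529.
Then q = ((-4381) − 119·(-42416/10529))/4115 = -9983/10529.

p = -4.028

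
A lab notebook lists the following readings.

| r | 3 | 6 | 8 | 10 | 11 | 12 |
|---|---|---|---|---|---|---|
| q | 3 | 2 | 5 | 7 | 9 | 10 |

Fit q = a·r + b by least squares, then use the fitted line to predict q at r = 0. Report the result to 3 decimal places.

Sums needed: Σr·r = 474, Σr = 50, Σ1 = 6.
For Aᵀq: Σr·q = 350, Σq = 36.
Eliminating b: 6·(row 1) − 50·(row 2) gives 344·a = 6·350 − 50·36 = 300, so a = 75/86.
Then b = (36 − 50·(75/86))/6 = -109/86.
At r = 0: q̂ = (75/86)·(0) + (-109/86)·(1) = -109/86.

q̂ = -1.267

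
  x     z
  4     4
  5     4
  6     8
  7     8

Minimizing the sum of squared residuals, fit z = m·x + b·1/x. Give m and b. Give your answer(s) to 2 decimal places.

m = 1.34, b = -7.10

Entries of MᵀM: Σx·x = 126, Σx·1/x = 4, Σ1/x·1/x = 26581/176400.
Right-hand side: Σx·z = 140, Σ1/x·z = 449/105.
det = 126·(26581/176400) − 4² = 4181/1400.
m = (140·(26581/176400) − 4·(449/105))/(4181/1400) = 50290/37629; b = (126·(449/105) − 4·140)/(4181/1400) = -29680/4181.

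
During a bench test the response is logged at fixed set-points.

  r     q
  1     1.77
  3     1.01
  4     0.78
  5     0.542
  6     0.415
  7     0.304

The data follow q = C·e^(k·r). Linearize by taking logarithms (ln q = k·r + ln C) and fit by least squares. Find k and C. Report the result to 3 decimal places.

Let Y = ln q. Fitting Y = k·r + ln C by least squares:
Σr = 26.0000, Σ(r)² = 136.0000, Σln q = -2.3502, Σr·ln q = -17.0674.
Equations: 136.0000·k + 26.0000·ln C = -17.0674;  26.0000·k + 6·ln C = -2.3502.
Solving (det = 140.0000): k = -0.29499, ln C = 0.88659, so C = exp(0.88659) = 2.42683.

k = -0.295, C = 2.427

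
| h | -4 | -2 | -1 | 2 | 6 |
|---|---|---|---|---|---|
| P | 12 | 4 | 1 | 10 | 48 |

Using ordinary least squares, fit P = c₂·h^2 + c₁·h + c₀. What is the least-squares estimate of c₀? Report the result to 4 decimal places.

Normal-equation sums: Σh^2·h^2 = 1585, Σh^2·h = 151, Σh^2 = 61, Σh·h = 61, Σh = 1, Σ1 = 5.
Moment sums: Σh^2·P = 1977, Σh·P = 251, ΣP = 75.
Normal equations: [[1585, 151, 61]; [151, 61, 1]; [61, 1, 5]]·[c₂, c₁, c₀]ᵀ = [1977, 251, 75]ᵀ.
Row-reducing yields c₂ = 39766/39819, c₁ = 63779/39819, c₀ = 33128/13273.

c₀ = 2.4959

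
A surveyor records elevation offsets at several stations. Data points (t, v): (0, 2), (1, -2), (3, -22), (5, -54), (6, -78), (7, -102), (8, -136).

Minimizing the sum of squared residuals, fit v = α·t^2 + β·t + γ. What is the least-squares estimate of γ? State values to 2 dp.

γ = 1.59

With design matrix M, MᵀM = [[8500, 1224, 184]; [1224, 184, 30]; [184, 30, 7]] and Mᵀv = [-18060, -2608, -392]ᵀ.
Inverting the 3×3 Gram matrix, [α, β, γ]ᵀ = [-11299/5889, -3278/1963, 9364/5889]ᵀ.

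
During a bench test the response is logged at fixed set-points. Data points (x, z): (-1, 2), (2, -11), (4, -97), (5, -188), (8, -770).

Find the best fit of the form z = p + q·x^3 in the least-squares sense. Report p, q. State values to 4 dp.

With design matrix A, AᵀA = [[5, 708]; [708, 281930]] and Aᵀz = [-1064, -424038]ᵀ.
Determinant 5·281930 − 708² = 908386.
p = ((-1064)·281930 − 708·(-424038))/908386 = 122692/454193; q = (5·(-424038) − 708·(-1064))/908386 = -683439/454193.

p = 0.2701, q = -1.5047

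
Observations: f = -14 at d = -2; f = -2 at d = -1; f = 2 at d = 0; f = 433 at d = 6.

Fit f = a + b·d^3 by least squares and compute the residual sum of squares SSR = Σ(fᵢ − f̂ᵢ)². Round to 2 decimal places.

The normal equations are: 4·a + 207·b = 419;  207·a + 46721·b = 93642.
Eliminating b: 46721·(row 1) − 207·(row 2) gives 144035·a = 46721·419 − 207·93642 = 192205, so a = 38441/28807.
Then b = (93642 − 207·(38441/28807))/46721 = 57567/28807.
Residuals: 18797/28807, -38488/28807, 19173/28807, 518/28807; SSR = 76458/28807.

SSR = 2.65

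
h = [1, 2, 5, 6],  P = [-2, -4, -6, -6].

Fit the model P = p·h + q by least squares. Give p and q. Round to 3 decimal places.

p = -0.765, q = -1.824

Setting ∂/∂p … = 0 gives: 66·p + 14·q = -76;  14·p + 4·q = -18.
det = 66·4 − 14² = 68.
p = ((-76)·4 − 14·(-18))/68 = -13/17; q = (66·(-18) − 14·(-76))/68 = -31/17.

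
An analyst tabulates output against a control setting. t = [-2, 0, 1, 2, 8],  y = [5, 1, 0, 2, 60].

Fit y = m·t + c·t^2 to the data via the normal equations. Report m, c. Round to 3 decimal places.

m = -0.710, c = 1.025

Entries of XᵀX: Σt·t = 73, Σt·t^2 = 513, Σt^2·t^2 = 4129.
And Σt·y = 474, Σt^2·y = 3868.
Normal equations: [[73, 513]; [513, 4129]]·[m, c]ᵀ = [474, 3868]ᵀ.
Determinant 73·4129 − 513² = 38248.
m = (474·4129 − 513·3868)/38248 = -13569/19124; c = (73·3868 − 513·474)/38248 = 19601/19124.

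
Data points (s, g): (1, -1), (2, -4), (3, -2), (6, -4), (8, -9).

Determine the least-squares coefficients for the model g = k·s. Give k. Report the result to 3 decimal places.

The normal system MᵀM·[k]ᵀ = Mᵀg is [[114]]·[k]ᵀ = [-111]ᵀ.
Hence k = -111 / 114 ≈ -0.973684.

k = -0.974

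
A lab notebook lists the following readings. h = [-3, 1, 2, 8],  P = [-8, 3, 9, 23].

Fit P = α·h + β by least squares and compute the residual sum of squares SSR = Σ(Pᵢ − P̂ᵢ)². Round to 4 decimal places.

Entries of MᵀM: Σh·h = 78, Σh = 8, Σ1 = 4.
Right-hand side: Σh·P = 229, ΣP = 27.
Eliminating β: 4·(row 1) − 8·(row 2) gives 248·α = 4·229 − 8·27 = 700, so α = 175/62.
Then β = (27 − 8·(175/62))/4 = 137/124.
Residuals: -79/124, -115/124, 9/4, -85/124; SSR = 843/124.

SSR = 6.7984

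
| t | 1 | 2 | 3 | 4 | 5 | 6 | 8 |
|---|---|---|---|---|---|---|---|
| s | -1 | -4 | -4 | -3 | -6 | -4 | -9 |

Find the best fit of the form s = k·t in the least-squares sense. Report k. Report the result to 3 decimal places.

Entries of AᵀA: Σt·t = 155.
Moment sums: Σt·s = -159.
So AᵀA·[k]ᵀ = Aᵀs: [[155]]·[k]ᵀ = [-159]ᵀ.
Hence k = -159 / 155 ≈ -1.02581.

k = -1.026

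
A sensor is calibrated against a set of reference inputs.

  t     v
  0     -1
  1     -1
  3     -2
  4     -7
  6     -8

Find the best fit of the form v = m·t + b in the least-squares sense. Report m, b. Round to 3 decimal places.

The normal equations are: 62·m + 14·b = -83;  14·m + 5·b = -19.
(Σt·t = 62, Σt = 14, Σ1 = 5, Σt·v = -83, Σv = -19.)
det = 62·5 − 14² = 114.
m = ((-83)·5 − 14·(-19))/114 = -149/114; b = (62·(-19) − 14·(-83))/114 = -8/57.

m = -1.307, b = -0.140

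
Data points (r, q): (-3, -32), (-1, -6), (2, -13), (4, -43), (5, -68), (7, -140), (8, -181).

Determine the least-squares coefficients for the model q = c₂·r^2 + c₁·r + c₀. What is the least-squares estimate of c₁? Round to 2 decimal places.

c₁ = 1.26

AᵀA·[c₂, c₁, c₀]ᵀ = Aᵀq reads: 7476·c₂ + 1024·c₁ + 168·c₀ = -21178;  1024·c₂ + 168·c₁ + 22·c₀ = -2864;  168·c₂ + 22·c₁ + 7·c₀ = -483.
(Σr^2·r^2 = 7476, Σr^2·r = 1024, Σr^2 = 168, Σr·r = 168, Σr = 22, Σ1 = 7, Σr^2·q = -21178, Σr·q = -2864, Σq = -483.)
Row-reducing yields c₂ = -245025/82642, c₁ = 14879/11806, c₀ = -74518/41321.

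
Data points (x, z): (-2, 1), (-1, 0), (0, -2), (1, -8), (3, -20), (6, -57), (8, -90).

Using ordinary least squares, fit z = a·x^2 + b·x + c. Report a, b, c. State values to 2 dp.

a = -0.94, b = -3.42, c = -2.34

With design matrix A, AᵀA = [[5491, 747, 115]; [747, 115, 15]; [115, 15, 7]] and Aᵀz = [-7996, -1132, -176]ᵀ.
Row-reducing yields a = -19727/20937, b = -23855/6979, c = -48976/20937.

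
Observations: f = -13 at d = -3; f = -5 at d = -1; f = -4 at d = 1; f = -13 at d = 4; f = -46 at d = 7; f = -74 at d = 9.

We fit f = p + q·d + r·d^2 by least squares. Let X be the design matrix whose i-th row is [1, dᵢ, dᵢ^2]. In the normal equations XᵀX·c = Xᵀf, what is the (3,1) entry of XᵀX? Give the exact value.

157

Row 3 ↔ basis d^2, column 1 ↔ basis 1, so (XᵀX)_{3,1} = Σᵢ d^2 = (9)·(1) + (1)·(1) + (1)·(1) + (16)·(1) + (49)·(1) + (81)·(1) = 157.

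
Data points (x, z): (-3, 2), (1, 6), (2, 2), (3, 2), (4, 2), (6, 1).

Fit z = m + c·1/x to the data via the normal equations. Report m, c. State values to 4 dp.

Compute the Gram sums: Σ1 = 6, Σ1/x = 23/12, Σ1/x·1/x = 25/16.
For Mᵀz: Σz = 15, Σ1/x·z = 23/3.
So MᵀM·[m, c]ᵀ = Mᵀz: [[6, 23/12]; [23/12, 25/16]]·[m, c]ᵀ = [15, 23/3]ᵀ.
Δ = 6·(25/16) − (23/12)² = 821/144.
m = (15·(25/16) − (23/12)·(23/3))/(821/144) = 1259/821; c = (6·(23/3) − (23/12)·15)/(821/144) = 2484/821.

m = 1.5335, c = 3.0256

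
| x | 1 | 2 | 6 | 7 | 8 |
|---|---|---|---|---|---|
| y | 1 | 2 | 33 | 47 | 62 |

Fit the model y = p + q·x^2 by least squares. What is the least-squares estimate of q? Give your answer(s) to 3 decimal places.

q = 0.979

The normal equations are: 5·p + 154·q = 145;  154·p + 7810·q = 7468.
Determinant 5·7810 − 154² = 15334.
p = (145·7810 − 154·7468)/15334 = -801/697; q = (5·7468 − 154·145)/15334 = 7505/7667.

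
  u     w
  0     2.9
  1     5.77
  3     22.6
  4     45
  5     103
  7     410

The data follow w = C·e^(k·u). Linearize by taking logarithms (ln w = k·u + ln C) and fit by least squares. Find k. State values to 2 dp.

Taking logs, ln w = k·u + ln C, so regress ln w on u.
Σu = 20.0000, Σ(u)² = 100.0000, Σln w = 20.3929, Σu·ln w = 91.6199.
Equations: 100.0000·k + 20.0000·ln C = 91.6199;  20.0000·k + 6·ln C = 20.3929.
Slope k = (n·Σu·ln w − Σu·Σln w)/(n·Σ(u)² − (Σu)²) = (6·91.6199 − 20.0000·20.3929)/200.0000 = 0.70931; ln C = (Σln w − k·Σu)/n = 1.03445.

k = 0.71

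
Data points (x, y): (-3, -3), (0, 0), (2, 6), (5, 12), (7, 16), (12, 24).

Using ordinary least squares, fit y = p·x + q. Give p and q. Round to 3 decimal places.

p = 1.891, q = 1.916

Entries of AᵀA: Σx·x = 231, Σx = 23, Σ1 = 6.
Right-hand side: Σx·y = 481, Σy = 55.
Normal equations: [[231, 23]; [23, 6]]·[p, q]ᵀ = [481, 55]ᵀ.
Δ = 231·6 − 23² = 857.
p = (481·6 − 23·55)/857 = 1621/857; q = (231·55 − 23·481)/857 = 1642/857.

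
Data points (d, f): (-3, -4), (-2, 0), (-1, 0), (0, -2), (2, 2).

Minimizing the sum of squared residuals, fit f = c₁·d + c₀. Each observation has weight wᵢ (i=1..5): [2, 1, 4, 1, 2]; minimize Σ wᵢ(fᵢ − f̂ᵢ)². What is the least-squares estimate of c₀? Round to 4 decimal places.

XᵀWX·[c₁, c₀]ᵀ = XᵀWf reads: 34·c₁ + (-8)·c₀ = 32;  (-8)·c₁ + 10·c₀ = -6.
(Σwᵢ·d·d = 34, Σwᵢ·d = -8, Σwᵢ·1 = 10, Σwᵢ·d·f = 32, Σwᵢ·f = -6.)
Eliminating c₀: 10·(row 1) − (-8)·(row 2) gives 276·c₁ = 10·32 − (-8)·(-6) = 272, so c₁ = 68/69.
Then c₀ = ((-6) − (-8)·(68/69))/10 = 13/69.

c₀ = 0.1884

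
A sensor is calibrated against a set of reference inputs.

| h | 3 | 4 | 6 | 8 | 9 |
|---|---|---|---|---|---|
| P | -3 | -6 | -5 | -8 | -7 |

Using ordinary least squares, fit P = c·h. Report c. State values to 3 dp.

Setting ∂/∂c … = 0 gives: 206·c = -190.
(Σh·h = 206, Σh·P = -190.)
Hence c = -190 / 206 ≈ -0.92233.

c = -0.922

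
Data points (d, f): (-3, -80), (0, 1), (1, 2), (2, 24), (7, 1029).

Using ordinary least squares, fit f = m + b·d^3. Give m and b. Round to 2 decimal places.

m = 0.26, b = 3.00

XᵀX·[m, b]ᵀ = Xᵀf reads: 5·m + 325·b = 976;  325·m + 118443·b = 355301.
(Σ1 = 5, Σd^3 = 325, Σd^3·d^3 = 118443, Σf = 976, Σd^3·f = 355301.)
Eliminating b: 118443·(row 1) − 325·(row 2) gives 486590·m = 118443·976 − 325·355301 = 127543, so m = 9811/37430.
Then b = (355301 − 325·(9811/37430))/118443 = 291861/97318.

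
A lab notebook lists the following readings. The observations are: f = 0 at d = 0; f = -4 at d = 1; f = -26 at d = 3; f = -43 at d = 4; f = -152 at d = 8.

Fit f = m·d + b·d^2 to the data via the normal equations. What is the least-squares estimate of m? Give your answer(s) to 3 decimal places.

Forming AᵀA = [[90, 604]; [604, 4434]] and Aᵀf = [-1470, -10654]ᵀ gives AᵀA·[m, b]ᵀ = Aᵀf.
Δ = 90·4434 − 604² = 34244.
m = ((-1470)·4434 − 604·(-10654))/34244 = -2963/1223; b = (90·(-10654) − 604·(-1470))/34244 = -2535/1223.

m = -2.423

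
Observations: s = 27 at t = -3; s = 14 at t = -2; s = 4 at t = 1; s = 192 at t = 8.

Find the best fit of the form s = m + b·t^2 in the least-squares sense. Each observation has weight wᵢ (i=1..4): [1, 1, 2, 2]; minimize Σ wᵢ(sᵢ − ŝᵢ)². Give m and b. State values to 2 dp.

Compute the Gram sums: Σwᵢ·1 = 6, Σwᵢ·t^2 = 143, Σwᵢ·t^2·t^2 = 8291.
And Σwᵢ·s = 433, Σwᵢ·t^2·s = 24883.
Δ = 6·8291 − 143² = 29297.
m = (433·8291 − 143·24883)/29297 = 31734/29297; b = (6·24883 − 143·433)/29297 = 87379/29297.

m = 1.08, b = 2.98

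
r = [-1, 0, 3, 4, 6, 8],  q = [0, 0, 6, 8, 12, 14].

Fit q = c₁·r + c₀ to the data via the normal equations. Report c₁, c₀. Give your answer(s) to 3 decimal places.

c₁ = 1.697, c₀ = 1.011

Entries of AᵀA: Σr·r = 126, Σr = 20, Σ1 = 6.
Moment sums: Σr·q = 234, Σq = 40.
So AᵀA·[c₁, c₀]ᵀ = Aᵀq: [[126, 20]; [20, 6]]·[c₁, c₀]ᵀ = [234, 40]ᵀ.
Eliminating c₀: 6·(row 1) − 20·(row 2) gives 356·c₁ = 6·234 − 20·40 = 604, so c₁ = 151/89.
Then c₀ = (40 − 20·(151/89))/6 = 90/89.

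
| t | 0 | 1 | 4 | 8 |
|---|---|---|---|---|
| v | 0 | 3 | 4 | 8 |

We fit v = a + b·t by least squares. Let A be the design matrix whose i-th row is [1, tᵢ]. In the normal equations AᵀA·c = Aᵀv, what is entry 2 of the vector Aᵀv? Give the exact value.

83

Entry 2 ↔ basis t, so (Aᵀv)_{2} = Σᵢ (t)·vᵢ = (0)·(0) + (1)·(3) + (4)·(4) + (8)·(8) = 83.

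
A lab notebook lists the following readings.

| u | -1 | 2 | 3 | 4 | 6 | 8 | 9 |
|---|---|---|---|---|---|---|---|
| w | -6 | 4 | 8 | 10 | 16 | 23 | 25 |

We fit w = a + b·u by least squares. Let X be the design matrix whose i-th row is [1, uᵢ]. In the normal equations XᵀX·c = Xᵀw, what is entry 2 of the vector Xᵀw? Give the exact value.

583

Entry 2 ↔ basis u, so (Xᵀw)_{2} = Σᵢ (u)·wᵢ = (-1)·(-6) + (2)·(4) + (3)·(8) + (4)·(10) + (6)·(16) + (8)·(23) + (9)·(25) = 583.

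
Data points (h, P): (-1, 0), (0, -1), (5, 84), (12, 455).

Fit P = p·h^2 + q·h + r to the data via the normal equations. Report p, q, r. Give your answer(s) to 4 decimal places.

The normal system AᵀA·[p, q, r]ᵀ = AᵀP is [[21362, 1852, 170]; [1852, 170, 16]; [170, 16, 4]]·[p, q, r]ᵀ = [67620, 5880, 538]ᵀ.
Solving the 3×3 system (Gaussian elimination) gives p = 3, q = 2, r = -1.

p = 3.0000, q = 2.0000, r = -1.0000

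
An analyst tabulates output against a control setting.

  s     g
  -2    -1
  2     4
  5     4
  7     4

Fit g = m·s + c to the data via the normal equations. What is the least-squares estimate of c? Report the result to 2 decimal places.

c = 1.12

Normal-equation sums: Σs·s = 82, Σs = 12, Σ1 = 4.
Moment sums: Σs·g = 58, Σg = 11.
Eliminating c: 4·(row 1) − 12·(row 2) gives 184·m = 4·58 − 12·11 = 100, so m = 25/46.
Then c = (11 − 12·(25/46))/4 = 103/92.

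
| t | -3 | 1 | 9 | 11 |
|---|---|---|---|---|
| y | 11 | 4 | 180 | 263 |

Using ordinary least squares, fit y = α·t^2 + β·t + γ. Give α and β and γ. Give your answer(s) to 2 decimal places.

α = 1.97, β = 2.24, γ = -0.09

Compute the Gram sums: Σt^2·t^2 = 21284, Σt^2·t = 2034, Σt^2 = 212, Σt·t = 212, Σt = 18, Σ1 = 4.
For Aᵀy: Σt^2·y = 46506, Σt·y = 4484, Σy = 458.
Solving the 3×3 system (Gaussian elimination) gives α = 2309/1171, β = 2623/1171, γ = -101/1171.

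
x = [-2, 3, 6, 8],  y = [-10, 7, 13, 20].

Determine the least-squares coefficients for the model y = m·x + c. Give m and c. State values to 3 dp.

m = 2.934, c = -3.502

Sums needed: Σx·x = 113, Σx = 15, Σ1 = 4.
Right-hand side: Σx·y = 279, Σy = 30.
AᵀA·[m, c]ᵀ = Aᵀy becomes [[113, 15]; [15, 4]]·[m, c]ᵀ = [279, 30]ᵀ.
Eliminating c: 4·(row 1) − 15·(row 2) gives 227·m = 4·279 − 15·30 = 666, so m = 666/227.
Then c = (30 − 15·(666/227))/4 = -795/227.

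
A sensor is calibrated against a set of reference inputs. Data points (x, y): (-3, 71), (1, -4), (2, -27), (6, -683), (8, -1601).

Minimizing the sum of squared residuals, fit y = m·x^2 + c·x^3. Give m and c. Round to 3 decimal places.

From the data, Σx^2·x^2 = 5490, Σx^2·x^3 = 40334, Σx^3·x^3 = 309594.
For Aᵀy: Σx^2·y = -126525, Σx^3·y = -969377.
So AᵀA·[m, c]ᵀ = Aᵀy: [[5490, 40334]; [40334, 309594]]·[m, c]ᵀ = [-126525, -969377]ᵀ.
Eliminating c: 309594·(row 1) − 40334·(row 2) gives 72839504·m = 309594·(-126525) − 40334·(-969377) = -72528932, so m = -18132233/18209876.
Then c = ((-969377) − 40334·(-18132233/18209876))/309594 = -54655095/18209876.

m = -0.996, c = -3.001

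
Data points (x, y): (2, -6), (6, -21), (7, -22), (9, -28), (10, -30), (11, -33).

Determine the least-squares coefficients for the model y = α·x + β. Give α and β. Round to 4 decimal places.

α = -2.9346, β = -1.3240

The normal system AᵀA·[α, β]ᵀ = Aᵀy is [[391, 45]; [45, 6]]·[α, β]ᵀ = [-1207, -140]ᵀ.
Δ = 391·6 − 45² = 321.
α = ((-1207)·6 − 45·(-140))/321 = -314/107; β = (391·(-140) − 45·(-1207))/321 = -425/321.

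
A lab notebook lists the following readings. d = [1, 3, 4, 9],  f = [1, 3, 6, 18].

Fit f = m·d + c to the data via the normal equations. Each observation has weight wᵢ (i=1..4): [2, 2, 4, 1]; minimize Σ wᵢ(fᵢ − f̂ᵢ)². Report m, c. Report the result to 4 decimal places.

m = 2.1515, c = -2.3333

The normal equations are: 165·m + 33·c = 278;  33·m + 9·c = 50.
det = 165·9 − 33² = 396.
m = (278·9 − 33·50)/396 = 71/33; c = (165·50 − 33·278)/396 = -7/3.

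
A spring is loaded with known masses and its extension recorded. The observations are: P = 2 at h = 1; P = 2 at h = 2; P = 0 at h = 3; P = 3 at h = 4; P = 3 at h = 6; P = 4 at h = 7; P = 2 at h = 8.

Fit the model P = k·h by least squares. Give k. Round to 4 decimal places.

Entries of AᵀA: Σh·h = 179.
Moment sums: Σh·P = 80.
Normal equations: [[179]]·[k]ᵀ = [80]ᵀ.
Hence k = 80 / 179 ≈ 0.446927.

k = 0.4469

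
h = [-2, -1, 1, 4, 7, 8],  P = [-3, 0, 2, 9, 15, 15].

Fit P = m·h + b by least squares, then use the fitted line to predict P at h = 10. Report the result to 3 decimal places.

Entries of XᵀX: Σh·h = 135, Σh = 17, Σ1 = 6.
Moment sums: Σh·P = 269, ΣP = 38.
Normal equations: [[135, 17]; [17, 6]]·[m, b]ᵀ = [269, 38]ᵀ.
Eliminating b: 6·(row 1) − 17·(row 2) gives 521·m = 6·269 − 17·38 = 968, so m = 968/521.
Then b = (38 − 17·(968/521))/6 = 557/521.
At h = 10: P̂ = (968/521)·(10) + (557/521)·(1) = 10237/521.

P̂ = 19.649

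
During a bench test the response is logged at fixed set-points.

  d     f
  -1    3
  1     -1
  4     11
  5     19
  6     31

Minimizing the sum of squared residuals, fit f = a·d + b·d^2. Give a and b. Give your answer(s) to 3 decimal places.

Normal-equation sums: Σd·d = 79, Σd·d^2 = 405, Σd^2·d^2 = 2179.
For Aᵀf: Σd·f = 321, Σd^2·f = 1769.
So AᵀA·[a, b]ᵀ = Aᵀf: [[79, 405]; [405, 2179]]·[a, b]ᵀ = [321, 1769]ᵀ.
Δ = 79·2179 − 405² = 8116.
a = (321·2179 − 405·1769)/8116 = -8493/4058; b = (79·1769 − 405·321)/8116 = 4873/4058.

a = -2.093, b = 1.201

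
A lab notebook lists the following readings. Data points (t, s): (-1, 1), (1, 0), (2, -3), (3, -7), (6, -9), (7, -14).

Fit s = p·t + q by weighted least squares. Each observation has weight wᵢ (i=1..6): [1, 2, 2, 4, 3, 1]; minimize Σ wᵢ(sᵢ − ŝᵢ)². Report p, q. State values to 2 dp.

Forming AᵀWA = [[204, 42]; [42, 13]] and AᵀWs = [-357, -74]ᵀ gives AᵀWA·[p, q]ᵀ = AᵀWs.
det = 204·13 − 42² = 888.
p = ((-357)·13 − 42·(-74))/888 = -511/296; q = (204·(-74) − 42·(-357))/888 = -17/148.

p = -1.73, q = -0.11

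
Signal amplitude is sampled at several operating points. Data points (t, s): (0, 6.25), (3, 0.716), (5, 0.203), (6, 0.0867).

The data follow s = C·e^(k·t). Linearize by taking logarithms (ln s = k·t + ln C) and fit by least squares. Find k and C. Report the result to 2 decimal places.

Linearized form: ln s = k·t + ln C. From the 4 transformed points,
Σt = 14.0000, Σ(t)² = 70.0000, Σln s = -2.5413, Σt·ln s = -23.6468.
Equations: 70.0000·k + 14.0000·ln C = -23.6468;  14.0000·k + 4·ln C = -2.5413.
Slope k = (n·Σt·ln s − Σt·Σln s)/(n·Σ(t)² − (Σt)²) = (4·-23.6468 − 14.0000·-2.5413)/84.0000 = -0.70248; ln C = (Σln s − k·Σt)/n = 1.82334, so C = exp(1.82334) = 6.19253.

k = -0.70, C = 6.19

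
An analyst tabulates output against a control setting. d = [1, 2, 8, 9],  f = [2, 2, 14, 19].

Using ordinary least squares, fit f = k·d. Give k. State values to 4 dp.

k = 1.9267

From the data, Σd·d = 150.
Moment sums: Σd·f = 289.
So MᵀM·[k]ᵀ = Mᵀf: [[150]]·[k]ᵀ = [289]ᵀ.
k = 289/150 = 1.92667.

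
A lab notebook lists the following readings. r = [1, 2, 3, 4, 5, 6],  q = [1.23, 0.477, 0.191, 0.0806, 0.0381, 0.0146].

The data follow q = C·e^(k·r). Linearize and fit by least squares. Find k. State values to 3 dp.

k = -0.875

With ln qᵢ as the transformed response and rᵢ as the regressor:
Σr = 21.0000, Σ(r)² = 91.0000, Σln q = -12.2012, Σr·ln q = -58.0110.
Equations: 91.0000·k + 21.0000·ln C = -58.0110;  21.0000·k + 6·ln C = -12.2012.
Δ = 91.0000·6 − (21.0000)² = 105.0000; k = (-58.0110·6 − 21.0000·-12.2012)/105.0000 = -0.87467, ln C = (91.0000·-12.2012 − 21.0000·-58.0110)/105.0000 = 1.02780.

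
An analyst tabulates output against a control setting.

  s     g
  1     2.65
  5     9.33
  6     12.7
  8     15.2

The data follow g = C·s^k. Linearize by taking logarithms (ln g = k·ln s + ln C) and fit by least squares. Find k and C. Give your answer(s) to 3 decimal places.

Linearized form: ln g = k·ln s + ln C. From the 4 transformed points,
Σln s = 5.4806, Σ(ln s)² = 10.1248, Σln g = 8.4707, Σln s·ln g = 13.8070.
Equations: 10.1248·k + 5.4806·ln C = 13.8070;  5.4806·k + 4·ln C = 8.4707.
Slope k = (n·Σln s·ln g − Σln s·Σln g)/(n·Σ(ln s)² − (Σln s)²) = (4·13.8070 − 5.4806·8.4707)/10.4617 = 0.84146; ln C = (Σln g − k·Σln s)/n = 0.96474, so C = exp(0.96474) = 2.62411.

k = 0.841, C = 2.624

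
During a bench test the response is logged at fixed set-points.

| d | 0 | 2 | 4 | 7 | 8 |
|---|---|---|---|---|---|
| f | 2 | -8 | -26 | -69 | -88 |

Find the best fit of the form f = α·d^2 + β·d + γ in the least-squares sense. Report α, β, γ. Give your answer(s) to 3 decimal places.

α = -1.058, β = -2.756, γ = 1.916

Entries of MᵀM: Σd^2·d^2 = 6769, Σd^2·d = 927, Σd^2 = 133, Σd·d = 133, Σd = 21, Σ1 = 5.
For Mᵀf: Σd^2·f = -9461, Σd·f = -1307, Σf = -189.
MᵀM·[α, β, γ]ᵀ = Mᵀf becomes [[6769, 927, 133]; [927, 133, 21]; [133, 21, 5]]·[α, β, γ]ᵀ = [-9461, -1307, -189]ᵀ.
Inverting the 3×3 Gram matrix, [α, β, γ]ᵀ = [-11953/11299, -31142/11299, 21644/11299]ᵀ.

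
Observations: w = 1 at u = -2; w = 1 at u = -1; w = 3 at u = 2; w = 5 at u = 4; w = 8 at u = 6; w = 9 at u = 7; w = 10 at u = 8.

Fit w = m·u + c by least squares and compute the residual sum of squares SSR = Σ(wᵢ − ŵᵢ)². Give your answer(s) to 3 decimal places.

AᵀA·[m, c]ᵀ = Aᵀw reads: 174·m + 24·c = 214;  24·m + 7·c = 37.
det = 174·7 − 24² = 642.
m = (214·7 − 24·37)/642 = 305/321; c = (174·37 − 24·214)/642 = 217/107.
Residuals: 280/321, -25/321, -298/321, -266/321, 29/107, 103/321, 119/321; SSR = 844/321.

SSR = 2.629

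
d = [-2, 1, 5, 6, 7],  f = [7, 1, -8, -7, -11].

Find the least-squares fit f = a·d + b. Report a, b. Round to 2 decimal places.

a = -1.94, b = 2.99

XᵀX·[a, b]ᵀ = Xᵀf reads: 115·a + 17·b = -172;  17·a + 5·b = -18.
(Σd·d = 115, Σd = 17, Σ1 = 5, Σd·f = -172, Σf = -18.)
Determinant 115·5 − 17² = 286.
a = ((-172)·5 − 17·(-18))/286 = -277/143; b = (115·(-18) − 17·(-172))/286 = 427/143.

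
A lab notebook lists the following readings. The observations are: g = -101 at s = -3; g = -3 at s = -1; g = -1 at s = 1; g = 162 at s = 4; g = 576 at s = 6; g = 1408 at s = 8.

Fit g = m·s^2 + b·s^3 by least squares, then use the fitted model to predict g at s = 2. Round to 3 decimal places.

ĝ = 15.907

Entries of MᵀM: Σs^2·s^2 = 5731, Σs^2·s^3 = 41325, Σs^3·s^3 = 313627.
Right-hand side: Σs^2·g = 112527, Σs^3·g = 858409.
MᵀM·[m, b]ᵀ = Mᵀg becomes [[5731, 41325]; [41325, 313627]]·[m, b]ᵀ = [112527, 858409]ᵀ.
det = 5731·313627 − 41325² = 89640712.
m = (112527·313627 − 41325·858409)/89640712 = -22780812/11205089; b = (5731·858409 − 41325·112527)/89640712 = 33670463/11205089.
At s = 2: ĝ = (-22780812/11205089)·(4) + (33670463/11205089)·(8) = 178240456/11205089.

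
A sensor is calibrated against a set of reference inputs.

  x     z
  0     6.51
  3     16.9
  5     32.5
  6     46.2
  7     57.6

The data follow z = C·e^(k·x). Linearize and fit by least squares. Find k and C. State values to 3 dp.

k = 0.317, C = 6.560

Linearized form: ln z = k·x + ln C. From the 5 transformed points,
XᵀX = [[119.0000, 21.0000]; [21.0000, 5]], rhs = [77.2607, 16.0684]ᵀ  (here Σx = 21.0000, Σ(x)² = 119.0000, Σln z = 16.0684, Σx·ln z = 77.2607).
Δ = 119.0000·5 − (21.0000)² = 154.0000; k = (77.2607·5 − 21.0000·16.0684)/154.0000 = 0.31732, ln C = (119.0000·16.0684 − 21.0000·77.2607)/154.0000 = 1.88094, so C = exp(1.88094) = 6.55967.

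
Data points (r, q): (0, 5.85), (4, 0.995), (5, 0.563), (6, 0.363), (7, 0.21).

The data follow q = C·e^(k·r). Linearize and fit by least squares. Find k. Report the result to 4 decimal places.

k = -0.4724

Taking logs, ln q = k·r + ln C, so regress ln q on r.
XᵀX = [[126.0000, 22.0000]; [22.0000, 5]], rhs = [-19.8971, -1.3870]ᵀ  (here Σr = 22.0000, Σ(r)² = 126.0000, Σln q = -1.3870, Σr·ln q = -19.8971).
Solving (det = 146.0000): k = -0.47240, ln C = 1.80115.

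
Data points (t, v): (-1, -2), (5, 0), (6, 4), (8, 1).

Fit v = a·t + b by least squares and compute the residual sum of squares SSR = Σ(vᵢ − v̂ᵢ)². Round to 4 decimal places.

Entries of MᵀM: Σt·t = 126, Σt = 18, Σ1 = 4.
Right-hand side: Σt·v = 34, Σv = 3.
So MᵀM·[a, b]ᵀ = Mᵀv: [[126, 18]; [18, 4]]·[a, b]ᵀ = [34, 3]ᵀ.
det = 126·4 − 18² = 180.
a = (34·4 − 18·3)/180 = 41/90; b = (126·3 − 18·34)/180 = -13/10.
Residuals: -11/45, -44/45, 77/30, -121/90; SSR = 847/90.

SSR = 9.4111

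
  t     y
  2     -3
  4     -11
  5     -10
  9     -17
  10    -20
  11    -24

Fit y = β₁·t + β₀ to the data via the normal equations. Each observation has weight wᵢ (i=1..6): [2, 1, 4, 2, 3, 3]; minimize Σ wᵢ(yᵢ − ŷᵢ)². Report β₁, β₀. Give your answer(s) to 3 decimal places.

From the data, Σwᵢ·t·t = 949, Σwᵢ·t = 109, Σwᵢ·1 = 15.
Moment sums: Σwᵢ·t·y = -1954, Σwᵢ·y = -223.
Determinant 949·15 − 109² = 2354.
β₁ = ((-1954)·15 − 109·(-223))/2354 = -5003/2354; β₀ = (949·(-223) − 109·(-1954))/2354 = 1359/2354.

β₁ = -2.125, β₀ = 0.577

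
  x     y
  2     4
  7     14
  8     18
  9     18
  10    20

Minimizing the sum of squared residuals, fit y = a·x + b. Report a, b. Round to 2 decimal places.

Compute the Gram sums: Σx·x = 298, Σx = 36, Σ1 = 5.
And Σx·y = 612, Σy = 74.
Eliminating b: 5·(row 1) − 36·(row 2) gives 194·a = 5·612 − 36·74 = 396, so a = 198/97.
Then b = (74 − 36·(198/97))/5 = 10/97.

a = 2.04, b = 0.10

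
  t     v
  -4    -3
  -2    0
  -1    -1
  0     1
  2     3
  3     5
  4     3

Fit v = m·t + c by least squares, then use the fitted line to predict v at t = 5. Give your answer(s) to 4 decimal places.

Forming AᵀA = [[50, 2]; [2, 7]] and Aᵀv = [46, 8]ᵀ gives AᵀA·[m, c]ᵀ = Aᵀv.
Determinant 50·7 − 2² = 346.
m = (46·7 − 2·8)/346 = 153/173; c = (50·8 − 2·46)/346 = 154/173.
At t = 5: v̂ = (153/173)·(5) + (154/173)·(1) = 919/173.

v̂ = 5.3121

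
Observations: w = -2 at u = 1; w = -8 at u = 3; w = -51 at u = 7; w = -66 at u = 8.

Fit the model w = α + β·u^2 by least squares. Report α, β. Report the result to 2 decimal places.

Normal-equation sums: Σ1 = 4, Σu^2 = 123, Σu^2·u^2 = 6579.
Right-hand side: Σw = -127, Σu^2·w = -6797.
MᵀM·[α, β]ᵀ = Mᵀw becomes [[4, 123]; [123, 6579]]·[α, β]ᵀ = [-127, -6797]ᵀ.
Δ = 4·6579 − 123² = 11187.
α = ((-127)·6579 − 123·(-6797))/11187 = 166/3729; β = (4·(-6797) − 123·(-127))/11187 = -11567/11187.

α = 0.04, β = -1.03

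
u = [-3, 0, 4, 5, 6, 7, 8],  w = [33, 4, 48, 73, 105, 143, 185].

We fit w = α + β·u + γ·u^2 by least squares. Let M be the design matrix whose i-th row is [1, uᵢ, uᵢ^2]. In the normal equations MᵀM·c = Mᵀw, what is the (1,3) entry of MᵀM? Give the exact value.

199

Row 1 ↔ basis 1, column 3 ↔ basis u^2, so (MᵀM)_{1,3} = Σᵢ u^2 = (1)·(9) + (1)·(0) + (1)·(16) + (1)·(25) + (1)·(36) + (1)·(49) + (1)·(64) = 199.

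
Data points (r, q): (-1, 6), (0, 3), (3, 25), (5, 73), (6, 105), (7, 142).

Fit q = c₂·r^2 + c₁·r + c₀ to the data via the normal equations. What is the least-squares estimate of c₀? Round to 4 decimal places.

c₀ = 2.2369

With design matrix M, MᵀM = [[4404, 710, 120]; [710, 120, 20]; [120, 20, 6]] and Mᵀq = [12794, 2058, 354]ᵀ.
Inverting the 3×3 Gram matrix, [c₂, c₁, c₀]ᵀ = [4885/1617, -2957/2695, 3617/1617]ᵀ.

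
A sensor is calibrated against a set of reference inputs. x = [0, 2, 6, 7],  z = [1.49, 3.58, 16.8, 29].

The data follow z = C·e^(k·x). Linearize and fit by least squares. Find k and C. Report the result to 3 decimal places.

k = 0.414, C = 1.511

Let Y = ln z. Fitting Y = k·x + ln C by least squares:
AᵀA = [[89.0000, 15.0000]; [15.0000, 4]], rhs = [43.0501, 7.8628]ᵀ  (here Σx = 15.0000, Σ(x)² = 89.0000, Σln z = 7.8628, Σx·ln z = 43.0501).
Solving (det = 131.0000): k = 0.41418, ln C = 0.41251, so C = exp(0.41251) = 1.51061.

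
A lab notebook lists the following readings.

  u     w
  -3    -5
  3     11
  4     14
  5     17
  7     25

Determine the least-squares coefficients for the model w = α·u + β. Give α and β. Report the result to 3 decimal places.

α = 2.915, β = 3.070

The normal system AᵀA·[α, β]ᵀ = Aᵀw is [[108, 16]; [16, 5]]·[α, β]ᵀ = [364, 62]ᵀ.
Eliminating β: 5·(row 1) − 16·(row 2) gives 284·α = 5·364 − 16·62 = 828, so α = 207/71.
Then β = (62 − 16·(207/71))/5 = 218/71.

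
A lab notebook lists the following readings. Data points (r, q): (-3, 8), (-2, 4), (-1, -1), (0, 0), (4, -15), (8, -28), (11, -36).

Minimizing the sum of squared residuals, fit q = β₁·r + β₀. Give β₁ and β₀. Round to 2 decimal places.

Normal-equation sums: Σr·r = 215, Σr = 17, Σ1 = 7.
And Σr·q = -711, Σq = -68.
Δ = 215·7 − 17² = 1216.
β₁ = ((-711)·7 − 17·(-68))/1216 = -3821/1216; β₀ = (215·(-68) − 17·(-711))/1216 = -2533/1216.

β₁ = -3.14, β₀ = -2.08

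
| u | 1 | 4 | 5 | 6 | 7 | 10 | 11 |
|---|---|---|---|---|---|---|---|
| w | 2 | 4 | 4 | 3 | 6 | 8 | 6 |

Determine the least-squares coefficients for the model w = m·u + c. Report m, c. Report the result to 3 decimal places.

Sums needed: Σu·u = 348, Σu = 44, Σ1 = 7.
For Mᵀw: Σu·w = 244, Σw = 33.
So MᵀM·[m, c]ᵀ = Mᵀw: [[348, 44]; [44, 7]]·[m, c]ᵀ = [244, 33]ᵀ.
det = 348·7 − 44² = 500.
m = (244·7 − 44·33)/500 = 64/125; c = (348·33 − 44·244)/500 = 187/125.

m = 0.512, c = 1.496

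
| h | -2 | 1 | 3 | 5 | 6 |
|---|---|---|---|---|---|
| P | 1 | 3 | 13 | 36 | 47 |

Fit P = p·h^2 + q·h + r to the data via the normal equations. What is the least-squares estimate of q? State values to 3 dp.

q = 1.562

Forming AᵀA = [[2019, 361, 75]; [361, 75, 13]; [75, 13, 5]] and AᵀP = [2716, 502, 100]ᵀ gives AᵀA·[p, q, r]ᵀ = AᵀP.
Inverting the 3×3 Gram matrix, [p, q, r]ᵀ = [12409/11596, 18115/11596, -657/5798]ᵀ.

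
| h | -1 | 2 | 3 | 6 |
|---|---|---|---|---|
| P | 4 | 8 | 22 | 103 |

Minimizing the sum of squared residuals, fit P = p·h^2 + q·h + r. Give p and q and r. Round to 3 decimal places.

p = 3.208, q = -1.902, r = -1.100

Entries of XᵀX: Σh^2·h^2 = 1394, Σh^2·h = 250, Σh^2 = 50, Σh·h = 50, Σh = 10, Σ1 = 4.
Right-hand side: Σh^2·P = 3942, Σh·P = 696, ΣP = 137.
So XᵀX·[p, q, r]ᵀ = XᵀP: [[1394, 250, 50]; [250, 50, 10]; [50, 10, 4]]·[p, q, r]ᵀ = [3942, 696, 137]ᵀ.
Inverting the 3×3 Gram matrix, [p, q, r]ᵀ = [77/24, -1141/600, -11/10]ᵀ.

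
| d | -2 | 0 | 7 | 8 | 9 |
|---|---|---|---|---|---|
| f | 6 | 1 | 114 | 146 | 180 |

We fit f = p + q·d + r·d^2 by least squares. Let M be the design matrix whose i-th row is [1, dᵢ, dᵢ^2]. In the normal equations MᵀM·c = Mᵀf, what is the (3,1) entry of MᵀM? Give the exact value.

198

Row 3 ↔ basis d^2, column 1 ↔ basis 1, so (MᵀM)_{3,1} = Σᵢ d^2 = (4)·(1) + (0)·(1) + (49)·(1) + (64)·(1) + (81)·(1) = 198.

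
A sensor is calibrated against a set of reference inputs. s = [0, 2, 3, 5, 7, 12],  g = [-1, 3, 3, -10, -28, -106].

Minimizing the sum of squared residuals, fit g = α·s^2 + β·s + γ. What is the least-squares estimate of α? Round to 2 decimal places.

Normal-equation sums: Σs^2·s^2 = 23859, Σs^2·s = 2231, Σs^2 = 231, Σs·s = 231, Σs = 29, Σ1 = 6.
And Σs^2·g = -16847, Σs·g = -1503, Σg = -139.
Row-reducing yields α = -176759/175884, β = 186455/58628, γ = 13489/87942.

α = -1.00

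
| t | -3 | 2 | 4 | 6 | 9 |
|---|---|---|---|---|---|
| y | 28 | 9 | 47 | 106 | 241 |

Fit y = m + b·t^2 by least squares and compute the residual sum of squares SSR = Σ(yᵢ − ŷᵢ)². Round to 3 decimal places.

SSR = 8.602

Sums needed: Σ1 = 5, Σt^2 = 146, Σt^2·t^2 = 8210.
Right-hand side: Σy = 431, Σt^2·y = 24377.
Eliminating b: 8210·(row 1) − 146·(row 2) gives 19734·m = 8210·431 − 146·24377 = -20532, so m = -3422/3289.
Then b = (24377 − 146·(-3422/3289))/8210 = 19653/6578.
Residuals: 14151/6578, -6283/3289, 71/299, -1698/3289, 249/6578; SSR = 56581/6578.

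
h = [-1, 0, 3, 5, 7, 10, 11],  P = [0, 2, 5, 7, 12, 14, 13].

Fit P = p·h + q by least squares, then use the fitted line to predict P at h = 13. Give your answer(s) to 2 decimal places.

From the data, Σh·h = 305, Σh = 35, Σ1 = 7.
Right-hand side: Σh·P = 417, ΣP = 53.
Normal equations: [[305, 35]; [35, 7]]·[p, q]ᵀ = [417, 53]ᵀ.
Δ = 305·7 − 35² = 910.
p = (417·7 − 35·53)/910 = 76/65; q = (305·53 − 35·417)/910 = 157/91.
At h = 13: P̂ = (76/65)·(13) + (157/91)·(1) = 7701/455.

P̂ = 16.93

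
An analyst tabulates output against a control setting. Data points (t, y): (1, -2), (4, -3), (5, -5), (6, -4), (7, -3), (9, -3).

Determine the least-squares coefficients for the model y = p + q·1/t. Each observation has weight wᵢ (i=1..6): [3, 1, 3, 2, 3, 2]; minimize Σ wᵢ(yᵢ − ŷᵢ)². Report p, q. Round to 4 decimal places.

Compute the Gram sums: Σwᵢ·1 = 14, Σwᵢ·1/t = 6091/1260, Σwᵢ·1/t·1/t = 5277137/1587600.
For AᵀWy: Σwᵢ·y = -47, Σwᵢ·1/t·y = -365/28.
Normal equations: [[14, 6091/1260]; [6091/1260, 5277137/1587600]]·[p, q]ᵀ = [-47, -365/28]ᵀ.
Δ = 14·(5277137/1587600) − (6091/1260)² = 12259879/529200.
p = ((-47)·(5277137/1587600) − (6091/1260)·(-365/28))/(12259879/529200) = -147980764/36779637; q = (14·(-365/28) − (6091/1260)·(-47))/(12259879/529200) = 23657340/12259879.

p = -4.0234, q = 1.9297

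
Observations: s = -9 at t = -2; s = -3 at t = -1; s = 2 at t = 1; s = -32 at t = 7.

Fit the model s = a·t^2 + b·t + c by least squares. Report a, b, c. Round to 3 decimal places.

a = -1.038, b = 2.621, c = 0.491

Entries of MᵀM: Σt^2·t^2 = 2419, Σt^2·t = 335, Σt^2 = 55, Σt·t = 55, Σt = 5, Σ1 = 4.
Right-hand side: Σt^2·s = -1605, Σt·s = -201, Σs = -42.
Solving the 3×3 system (Gaussian elimination) gives a = -469/452, b = 5923/2260, c = 111/226.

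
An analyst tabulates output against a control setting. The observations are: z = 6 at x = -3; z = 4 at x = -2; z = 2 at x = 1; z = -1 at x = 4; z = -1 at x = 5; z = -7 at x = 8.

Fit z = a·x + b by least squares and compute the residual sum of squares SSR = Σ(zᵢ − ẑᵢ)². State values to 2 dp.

The normal system MᵀM·[a, b]ᵀ = Mᵀz is [[119, 13]; [13, 6]]·[a, b]ᵀ = [-89, 3]ᵀ.
Determinant 119·6 − 13² = 545.
a = ((-89)·6 − 13·3)/545 = -573/545; b = (119·3 − 13·(-89))/545 = 1514/545.
Residuals: 37/545, -96/109, 149/545, 233/545, 806/545, -149/109; SSR = 2776/545.

SSR = 5.09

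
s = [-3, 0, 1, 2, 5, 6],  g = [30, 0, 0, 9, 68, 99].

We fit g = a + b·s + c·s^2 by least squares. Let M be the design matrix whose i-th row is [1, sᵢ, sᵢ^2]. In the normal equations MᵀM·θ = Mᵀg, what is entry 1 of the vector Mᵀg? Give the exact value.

206

Entry 1 ↔ basis 1, so (Mᵀg)_{1} = Σᵢ gᵢ = (1)·(30) + (1)·(0) + (1)·(0) + (1)·(9) + (1)·(68) + (1)·(99) = 206.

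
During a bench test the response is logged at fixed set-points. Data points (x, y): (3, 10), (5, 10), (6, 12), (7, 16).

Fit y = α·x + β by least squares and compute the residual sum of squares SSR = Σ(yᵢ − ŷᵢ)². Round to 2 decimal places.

SSR = 7.54

Compute the Gram sums: Σx·x = 119, Σx = 21, Σ1 = 4.
Right-hand side: Σx·y = 264, Σy = 48.
Δ = 119·4 − 21² = 35.
α = (264·4 − 21·48)/35 = 48/35; β = (119·48 − 21·264)/35 = 24/5.
Residuals: 38/35, -58/35, -36/35, 8/5; SSR = 264/35.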